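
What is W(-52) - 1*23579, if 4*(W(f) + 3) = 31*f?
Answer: -23985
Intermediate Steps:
W(f) = -3 + 31*f/4 (W(f) = -3 + (31*f)/4 = -3 + 31*f/4)
W(-52) - 1*23579 = (-3 + (31/4)*(-52)) - 1*23579 = (-3 - 403) - 23579 = -406 - 23579 = -23985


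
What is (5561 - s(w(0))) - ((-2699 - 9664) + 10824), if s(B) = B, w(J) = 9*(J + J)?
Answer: 7100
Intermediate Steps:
w(J) = 18*J (w(J) = 9*(2*J) = 18*J)
(5561 - s(w(0))) - ((-2699 - 9664) + 10824) = (5561 - 18*0) - ((-2699 - 9664) + 10824) = (5561 - 1*0) - (-12363 + 10824) = (5561 + 0) - 1*(-1539) = 5561 + 1539 = 7100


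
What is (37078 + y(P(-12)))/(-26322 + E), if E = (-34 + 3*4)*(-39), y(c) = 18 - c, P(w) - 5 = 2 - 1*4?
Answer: -37093/25464 ≈ -1.4567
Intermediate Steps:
P(w) = 3 (P(w) = 5 + (2 - 1*4) = 5 + (2 - 4) = 5 - 2 = 3)
E = 858 (E = (-34 + 12)*(-39) = -22*(-39) = 858)
(37078 + y(P(-12)))/(-26322 + E) = (37078 + (18 - 1*3))/(-26322 + 858) = (37078 + (18 - 3))/(-25464) = (37078 + 15)*(-1/25464) = 37093*(-1/25464) = -37093/25464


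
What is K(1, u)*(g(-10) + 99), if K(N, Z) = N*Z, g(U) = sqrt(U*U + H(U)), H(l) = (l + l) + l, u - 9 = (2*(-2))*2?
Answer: 99 + sqrt(70) ≈ 107.37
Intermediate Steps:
u = 1 (u = 9 + (2*(-2))*2 = 9 - 4*2 = 9 - 8 = 1)
H(l) = 3*l (H(l) = 2*l + l = 3*l)
g(U) = sqrt(U**2 + 3*U) (g(U) = sqrt(U*U + 3*U) = sqrt(U**2 + 3*U))
K(1, u)*(g(-10) + 99) = (1*1)*(sqrt(-10*(3 - 10)) + 99) = 1*(sqrt(-10*(-7)) + 99) = 1*(sqrt(70) + 99) = 1*(99 + sqrt(70)) = 99 + sqrt(70)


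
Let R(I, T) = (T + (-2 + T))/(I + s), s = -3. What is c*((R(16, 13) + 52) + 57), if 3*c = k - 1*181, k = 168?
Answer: -1441/3 ≈ -480.33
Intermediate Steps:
R(I, T) = (-2 + 2*T)/(-3 + I) (R(I, T) = (T + (-2 + T))/(I - 3) = (-2 + 2*T)/(-3 + I))
c = -13/3 (c = (168 - 1*181)/3 = (168 - 181)/3 = (⅓)*(-13) = -13/3 ≈ -4.3333)
c*((R(16, 13) + 52) + 57) = -13*((2*(-1 + 13)/(-3 + 16) + 52) + 57)/3 = -13*((2*12/13 + 52) + 57)/3 = -13*((2*(1/13)*12 + 52) + 57)/3 = -13*((24/13 + 52) + 57)/3 = -13*(700/13 + 57)/3 = -13/3*1441/13 = -1441/3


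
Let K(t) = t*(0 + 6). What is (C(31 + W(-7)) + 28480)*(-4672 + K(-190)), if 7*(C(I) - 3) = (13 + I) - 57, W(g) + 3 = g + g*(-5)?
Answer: -1158872116/7 ≈ -1.6555e+8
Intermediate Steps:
W(g) = -3 - 4*g (W(g) = -3 + (g + g*(-5)) = -3 + (g - 5*g) = -3 - 4*g)
K(t) = 6*t (K(t) = t*6 = 6*t)
C(I) = -23/7 + I/7 (C(I) = 3 + ((13 + I) - 57)/7 = 3 + (-44 + I)/7 = 3 + (-44/7 + I/7) = -23/7 + I/7)
(C(31 + W(-7)) + 28480)*(-4672 + K(-190)) = ((-23/7 + (31 + (-3 - 4*(-7)))/7) + 28480)*(-4672 + 6*(-190)) = ((-23/7 + (31 + (-3 + 28))/7) + 28480)*(-4672 - 1140) = ((-23/7 + (31 + 25)/7) + 28480)*(-5812) = ((-23/7 + (1/7)*56) + 28480)*(-5812) = ((-23/7 + 8) + 28480)*(-5812) = (33/7 + 28480)*(-5812) = (199393/7)*(-5812) = -1158872116/7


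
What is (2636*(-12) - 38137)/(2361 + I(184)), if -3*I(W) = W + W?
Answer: -209307/6715 ≈ -31.170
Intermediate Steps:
I(W) = -2*W/3 (I(W) = -(W + W)/3 = -2*W/3)
(2636*(-12) - 38137)/(2361 + I(184)) = (2636*(-12) - 38137)/(2361 - 2/3*184) = (-31632 - 38137)/(2361 - 368/3) = -69769/6715/3 = -69769*3/6715 = -209307/6715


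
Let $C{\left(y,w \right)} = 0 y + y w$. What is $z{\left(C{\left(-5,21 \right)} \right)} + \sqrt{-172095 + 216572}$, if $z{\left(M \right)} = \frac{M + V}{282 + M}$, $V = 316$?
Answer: $\frac{211}{177} + \sqrt{44477} \approx 212.09$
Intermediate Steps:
$C{\left(y,w \right)} = w y$ ($C{\left(y,w \right)} = 0 + w y = w y$)
$z{\left(M \right)} = \frac{316 + M}{282 + M}$ ($z{\left(M \right)} = \frac{M + 316}{282 + M} = \frac{316 + M}{282 + M}$)
$z{\left(C{\left(-5,21 \right)} \right)} + \sqrt{-172095 + 216572} = \frac{316 + 21 \left(-5\right)}{282 + 21 \left(-5\right)} + \sqrt{-172095 + 216572} = \frac{316 - 105}{282 - 105} + \sqrt{44477} = \frac{1}{177} \cdot 211 + \sqrt{44477} = \frac{211}{177} + \sqrt{44477}$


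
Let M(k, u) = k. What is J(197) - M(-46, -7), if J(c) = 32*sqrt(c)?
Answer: 46 + 32*sqrt(197) ≈ 495.14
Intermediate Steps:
J(197) - M(-46, -7) = 32*sqrt(197) - 1*(-46) = 32*sqrt(197) + 46 = 46 + 32*sqrt(197)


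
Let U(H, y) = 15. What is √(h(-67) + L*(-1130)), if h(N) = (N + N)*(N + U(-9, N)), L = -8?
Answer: 2*√4002 ≈ 126.52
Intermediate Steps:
h(N) = 2*N*(15 + N) (h(N) = (N + N)*(N + 15) = (2*N)*(15 + N) = 2*N*(15 + N))
√(h(-67) + L*(-1130)) = √(2*(-67)*(15 - 67) - 8*(-1130)) = √(2*(-67)*(-52) + 9040) = √(6968 + 9040) = √16008 = 2*√4002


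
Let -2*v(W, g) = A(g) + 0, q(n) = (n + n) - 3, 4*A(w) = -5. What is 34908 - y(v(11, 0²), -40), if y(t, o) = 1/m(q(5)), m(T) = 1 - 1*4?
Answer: 104725/3 ≈ 34908.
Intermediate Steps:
A(w) = -5/4 (A(w) = (¼)*(-5) = -5/4)
q(n) = -3 + 2*n (q(n) = 2*n - 3 = -3 + 2*n)
m(T) = -3 (m(T) = 1 - 4 = -3)
v(W, g) = 5/8 (v(W, g) = -(-5/4 + 0)/2 = -½*(-5/4) = 5/8)
y(t, o) = -⅓ (y(t, o) = 1/(-3) = -⅓)
34908 - y(v(11, 0²), -40) = 34908 - 1*(-⅓) = 34908 + ⅓ = 104725/3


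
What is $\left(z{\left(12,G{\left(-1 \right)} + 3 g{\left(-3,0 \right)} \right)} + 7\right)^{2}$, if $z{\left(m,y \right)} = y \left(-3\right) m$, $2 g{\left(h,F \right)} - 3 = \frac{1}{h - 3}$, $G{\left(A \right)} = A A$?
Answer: $33124$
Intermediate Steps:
$G{\left(A \right)} = A^{2}$
$g{\left(h,F \right)} = \frac{3}{2} + \frac{1}{2 \left(-3 + h\right)}$ ($g{\left(h,F \right)} = \frac{3}{2} + \frac{1}{2 \left(h - 3\right)} = \frac{3}{2} + \frac{1}{2 \left(-3 + h\right)}$)
$z{\left(m,y \right)} = - 3 m y$ ($z{\left(m,y \right)} = - 3 y m = - 3 m y$)
$\left(z{\left(12,G{\left(-1 \right)} + 3 g{\left(-3,0 \right)} \right)} + 7\right)^{2} = \left(\left(-3\right) 12 \left(\left(-1\right)^{2} + 3 \frac{-8 + 3 \left(-3\right)}{2 \left(-3 - 3\right)}\right) + 7\right)^{2} = \left(\left(-3\right) 12 \left(1 + 3 \frac{-8 - 9}{2 \left(-6\right)}\right) + 7\right)^{2} = \left(\left(-3\right) 12 \left(1 + 3 \cdot \frac{1}{2} \left(- \frac{1}{6}\right) \left(-17\right)\right) + 7\right)^{2} = \left(\left(-3\right) 12 \left(1 + 3 \cdot \frac{17}{12}\right) + 7\right)^{2} = \left(\left(-3\right) 12 \left(1 + \frac{17}{4}\right) + 7\right)^{2} = \left(\left(-3\right) 12 \cdot \frac{21}{4} + 7\right)^{2} = \left(-189 + 7\right)^{2} = \left(-182\right)^{2} = 33124$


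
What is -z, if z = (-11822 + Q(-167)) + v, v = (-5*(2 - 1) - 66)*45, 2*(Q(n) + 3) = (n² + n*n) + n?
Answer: -25571/2 ≈ -12786.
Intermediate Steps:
Q(n) = -3 + n² + n/2 (Q(n) = -3 + ((n² + n*n) + n)/2 = -3 + ((n² + n²) + n)/2 = -3 + (2*n² + n)/2 = -3 + (n + 2*n²)/2 = -3 + (n² + n/2) = -3 + n² + n/2)
v = -3195 (v = (-5*1 - 66)*45 = (-5 - 66)*45 = -71*45 = -3195)
z = 25571/2 (z = (-11822 + (-3 + (-167)² + (½)*(-167))) - 3195 = (-11822 + (-3 + 27889 - 167/2)) - 3195 = (-11822 + 55605/2) - 3195 = 31961/2 - 3195 = 25571/2 ≈ 12786.)
-z = -1*25571/2 = -25571/2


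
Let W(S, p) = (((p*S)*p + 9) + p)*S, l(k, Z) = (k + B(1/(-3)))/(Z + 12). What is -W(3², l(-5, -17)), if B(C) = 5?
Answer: -81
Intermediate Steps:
l(k, Z) = (5 + k)/(12 + Z) (l(k, Z) = (k + 5)/(Z + 12) = (5 + k)/(12 + Z))
W(S, p) = S*(9 + p + S*p²) (W(S, p) = (((S*p)*p + 9) + p)*S = ((S*p² + 9) + p)*S = ((9 + S*p²) + p)*S = (9 + p + S*p²)*S = S*(9 + p + S*p²))
-W(3², l(-5, -17)) = -3²*(9 + (5 - 5)/(12 - 17) + 3²*((5 - 5)/(12 - 17))²) = -9*(9 + 0/(-5) + 9*(0/(-5))²) = -9*(9 - ⅕*0 + 9*(-⅕*0)²) = -9*(9 + 0 + 9*0²) = -9*(9 + 0 + 9*0) = -9*(9 + 0 + 0) = -9*9 = -1*81 = -81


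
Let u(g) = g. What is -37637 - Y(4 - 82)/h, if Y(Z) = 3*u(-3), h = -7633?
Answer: -287283230/7633 ≈ -37637.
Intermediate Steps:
Y(Z) = -9 (Y(Z) = 3*(-3) = -9)
-37637 - Y(4 - 82)/h = -37637 - (-9)/(-7633) = -37637 - (-9)*(-1)/7633 = -37637 - 1*9/7633 = -37637 - 9/7633 = -287283230/7633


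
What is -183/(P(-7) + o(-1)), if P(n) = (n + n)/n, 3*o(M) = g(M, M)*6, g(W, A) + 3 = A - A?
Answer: 183/4 ≈ 45.750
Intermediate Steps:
g(W, A) = -3 (g(W, A) = -3 + (A - A) = -3 + 0 = -3)
o(M) = -6 (o(M) = (-3*6)/3 = (⅓)*(-18) = -6)
P(n) = 2 (P(n) = (2*n)/n = 2)
-183/(P(-7) + o(-1)) = -183/(2 - 6) = -183/(-4) = -183*(-¼) = 183/4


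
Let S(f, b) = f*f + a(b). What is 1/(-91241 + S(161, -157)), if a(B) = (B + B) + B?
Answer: -1/65791 ≈ -1.5200e-5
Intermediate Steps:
a(B) = 3*B (a(B) = 2*B + B = 3*B)
S(f, b) = f² + 3*b (S(f, b) = f*f + 3*b = f² + 3*b)
1/(-91241 + S(161, -157)) = 1/(-91241 + (161² + 3*(-157))) = 1/(-91241 + (25921 - 471)) = 1/(-91241 + 25450) = 1/(-65791) = -1/65791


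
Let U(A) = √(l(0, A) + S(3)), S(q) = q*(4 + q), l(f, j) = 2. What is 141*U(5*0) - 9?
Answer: -9 + 141*√23 ≈ 667.21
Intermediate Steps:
U(A) = √23 (U(A) = √(2 + 3*(4 + 3)) = √(2 + 3*7) = √(2 + 21) = √23)
141*U(5*0) - 9 = 141*√23 - 9 = -9 + 141*√23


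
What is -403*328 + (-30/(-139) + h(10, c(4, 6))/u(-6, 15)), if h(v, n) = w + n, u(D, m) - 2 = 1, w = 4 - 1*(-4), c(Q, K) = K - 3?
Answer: -55119109/417 ≈ -1.3218e+5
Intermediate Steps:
c(Q, K) = -3 + K
w = 8 (w = 4 + 4 = 8)
u(D, m) = 3 (u(D, m) = 2 + 1 = 3)
h(v, n) = 8 + n
-403*328 + (-30/(-139) + h(10, c(4, 6))/u(-6, 15)) = -403*328 + (-30/(-139) + (8 + (-3 + 6))/3) = -132184 + (-30*(-1/139) + (8 + 3)*(⅓)) = -132184 + (30/139 + 11*(⅓)) = -132184 + (30/139 + 11/3) = -132184 + 1619/417 = -55119109/417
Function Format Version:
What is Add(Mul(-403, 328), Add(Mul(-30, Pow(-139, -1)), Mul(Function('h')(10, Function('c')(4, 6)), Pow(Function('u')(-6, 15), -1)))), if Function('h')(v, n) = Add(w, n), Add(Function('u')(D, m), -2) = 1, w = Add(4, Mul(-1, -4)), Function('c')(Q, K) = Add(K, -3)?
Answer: Rational(-55119109, 417) ≈ -1.3218e+5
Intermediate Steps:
Function('c')(Q, K) = Add(-3, K)
w = 8 (w = Add(4, 4) = 8)
Function('u')(D, m) = 3 (Function('u')(D, m) = Add(2, 1) = 3)
Function('h')(v, n) = Add(8, n)
Add(Mul(-403, 328), Add(Mul(-30, Pow(-139, -1)), Mul(Function('h')(10, Function('c')(4, 6)), Pow(Function('u')(-6, 15), -1)))) = Add(Mul(-403, 328), Add(Mul(-30, Pow(-139, -1)), Mul(Add(8, Add(-3, 6)), Pow(3, -1)))) = Add(-132184, Add(Mul(-30, Rational(-1, 139)), Mul(Add(8, 3), Rational(1, 3)))) = Add(-132184, Add(Rational(30, 139), Mul(11, Rational(1, 3)))) = Add(-132184, Add(Rational(30, 139), Rational(11, 3))) = Add(-132184, Rational(1619, 417)) = Rational(-55119109, 417)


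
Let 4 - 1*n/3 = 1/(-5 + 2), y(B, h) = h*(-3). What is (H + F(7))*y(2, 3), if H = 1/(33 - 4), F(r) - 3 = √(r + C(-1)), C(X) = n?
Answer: -792/29 - 18*√5 ≈ -67.560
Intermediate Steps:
y(B, h) = -3*h
n = 13 (n = 12 - 3/(-5 + 2) = 12 - 3/(-3) = 12 - 3*(-⅓) = 12 + 1 = 13)
C(X) = 13
F(r) = 3 + √(13 + r) (F(r) = 3 + √(r + 13) = 3 + √(13 + r))
H = 1/29 ≈ 0.034483
(H + F(7))*y(2, 3) = (1/29 + (3 + √(13 + 7)))*(-3*3) = (1/29 + (3 + √20))*(-9) = (1/29 + (3 + 2*√5))*(-9) = (88/29 + 2*√5)*(-9) = -792/29 - 18*√5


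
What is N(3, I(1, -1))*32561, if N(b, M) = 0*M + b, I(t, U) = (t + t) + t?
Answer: 97683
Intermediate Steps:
I(t, U) = 3*t (I(t, U) = 2*t + t = 3*t)
N(b, M) = b (N(b, M) = 0 + b = b)
N(3, I(1, -1))*32561 = 3*32561 = 97683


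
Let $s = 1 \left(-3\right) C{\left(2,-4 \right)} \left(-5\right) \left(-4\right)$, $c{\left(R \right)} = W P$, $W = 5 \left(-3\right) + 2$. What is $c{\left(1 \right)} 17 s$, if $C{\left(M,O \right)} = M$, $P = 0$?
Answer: $0$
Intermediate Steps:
$W = -13$ ($W = -15 + 2 = -13$)
$c{\left(R \right)} = 0$ ($c{\left(R \right)} = \left(-13\right) 0 = 0$)
$s = -120$ ($s = 1 \left(-3\right) 2 \left(-5\right) \left(-4\right) = \left(-3\right) 2 \left(-5\right) \left(-4\right) = \left(-6\right) \left(-5\right) \left(-4\right) = 30 \left(-4\right) = -120$)
$c{\left(1 \right)} 17 s = 0 \cdot 17 \left(-120\right) = 0 \left(-120\right) = 0$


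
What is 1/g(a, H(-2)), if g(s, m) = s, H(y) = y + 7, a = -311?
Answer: -1/311 ≈ -0.0032154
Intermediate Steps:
H(y) = 7 + y
1/g(a, H(-2)) = 1/(-311) = -1/311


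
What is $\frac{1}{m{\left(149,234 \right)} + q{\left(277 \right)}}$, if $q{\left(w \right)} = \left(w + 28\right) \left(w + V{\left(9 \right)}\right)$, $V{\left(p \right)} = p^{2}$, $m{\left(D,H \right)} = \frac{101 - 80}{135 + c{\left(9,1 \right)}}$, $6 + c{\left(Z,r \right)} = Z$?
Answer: $\frac{46}{5022747} \approx 9.1583 \cdot 10^{-6}$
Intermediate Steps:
$c{\left(Z,r \right)} = -6 + Z$
$m{\left(D,H \right)} = \frac{7}{46}$ ($m{\left(D,H \right)} = \frac{101 - 80}{135 + \left(-6 + 9\right)} = \frac{21}{135 + 3} = \frac{21}{138} = 21 \cdot \frac{1}{138} = \frac{7}{46}$)
$q{\left(w \right)} = \left(28 + w\right) \left(81 + w\right)$ ($q{\left(w \right)} = \left(w + 28\right) \left(w + 9^{2}\right) = \left(28 + w\right) \left(w + 81\right) = \left(28 + w\right) \left(81 + w\right)$)
$\frac{1}{m{\left(149,234 \right)} + q{\left(277 \right)}} = \frac{1}{\frac{7}{46} + \left(2268 + 277^{2} + 109 \cdot 277\right)} = \frac{1}{\frac{7}{46} + \left(2268 + 76729 + 30193\right)} = \frac{1}{\frac{7}{46} + 109190} = \frac{1}{\frac{5022747}{46}} = \frac{46}{5022747}$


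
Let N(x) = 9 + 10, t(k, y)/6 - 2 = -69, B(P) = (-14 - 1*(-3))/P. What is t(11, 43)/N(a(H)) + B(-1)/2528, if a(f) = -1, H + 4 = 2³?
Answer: -1016047/48032 ≈ -21.154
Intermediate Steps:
H = 4 (H = -4 + 2³ = -4 + 8 = 4)
B(P) = -11/P (B(P) = (-14 + 3)/P = -11/P)
t(k, y) = -402 (t(k, y) = 12 + 6*(-69) = 12 - 414 = -402)
N(x) = 19
t(11, 43)/N(a(H)) + B(-1)/2528 = -402/19 - 11/(-1)/2528 = -402*1/19 - 11*(-1)*(1/2528) = -402/19 + 11*(1/2528) = -402/19 + 11/2528 = -1016047/48032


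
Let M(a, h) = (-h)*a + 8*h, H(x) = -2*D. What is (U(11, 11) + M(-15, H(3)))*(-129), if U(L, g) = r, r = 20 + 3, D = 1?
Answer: 2967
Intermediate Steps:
H(x) = -2 (H(x) = -2*1 = -2)
r = 23
M(a, h) = 8*h - a*h (M(a, h) = -a*h + 8*h = 8*h - a*h)
U(L, g) = 23
(U(11, 11) + M(-15, H(3)))*(-129) = (23 - 2*(8 - 1*(-15)))*(-129) = (23 - 2*(8 + 15))*(-129) = (23 - 2*23)*(-129) = (23 - 46)*(-129) = -23*(-129) = 2967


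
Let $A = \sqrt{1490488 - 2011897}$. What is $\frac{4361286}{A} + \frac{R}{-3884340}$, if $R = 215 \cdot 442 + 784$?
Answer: $- \frac{15969}{647390} - \frac{1453762 i \sqrt{10641}}{24829} \approx -0.024667 - 6039.8 i$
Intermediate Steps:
$A = 7 i \sqrt{10641}$ ($A = \sqrt{-521409} = 7 i \sqrt{10641} \approx 722.09 i$)
$R = 95814$ ($R = 95030 + 784 = 95814$)
$\frac{4361286}{A} + \frac{R}{-3884340} = \frac{4361286}{7 i \sqrt{10641}} + \frac{95814}{-3884340} = 4361286 \left(- \frac{i \sqrt{10641}}{74487}\right) + 95814 \left(- \frac{1}{3884340}\right) = - \frac{1453762 i \sqrt{10641}}{24829} - \frac{15969}{647390} = - \frac{15969}{647390} - \frac{1453762 i \sqrt{10641}}{24829}$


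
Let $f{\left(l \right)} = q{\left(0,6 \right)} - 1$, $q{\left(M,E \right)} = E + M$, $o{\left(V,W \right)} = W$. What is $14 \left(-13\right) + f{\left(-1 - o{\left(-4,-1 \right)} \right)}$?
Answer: $-177$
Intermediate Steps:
$f{\left(l \right)} = 5$ ($f{\left(l \right)} = \left(6 + 0\right) - 1 = 6 - 1 = 5$)
$14 \left(-13\right) + f{\left(-1 - o{\left(-4,-1 \right)} \right)} = 14 \left(-13\right) + 5 = -182 + 5 = -177$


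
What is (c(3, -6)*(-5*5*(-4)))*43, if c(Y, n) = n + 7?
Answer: 4300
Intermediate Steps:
c(Y, n) = 7 + n
(c(3, -6)*(-5*5*(-4)))*43 = ((7 - 6)*(-5*5*(-4)))*43 = (1*(-25*(-4)))*43 = (1*100)*43 = 100*43 = 4300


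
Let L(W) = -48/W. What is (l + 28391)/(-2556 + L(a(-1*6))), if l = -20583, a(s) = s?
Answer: -1952/637 ≈ -3.0644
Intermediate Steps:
(l + 28391)/(-2556 + L(a(-1*6))) = (-20583 + 28391)/(-2556 - 48/((-1*6))) = 7808/(-2556 - 48/(-6)) = 7808/(-2556 - 48*(-⅙)) = 7808/(-2556 + 8) = 7808/(-2548) = 7808*(-1/2548) = -1952/637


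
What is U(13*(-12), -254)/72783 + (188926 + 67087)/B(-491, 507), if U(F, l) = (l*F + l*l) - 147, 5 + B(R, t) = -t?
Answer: -18580149763/37264896 ≈ -498.60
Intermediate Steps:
B(R, t) = -5 - t
U(F, l) = -147 + l**2 + F*l (U(F, l) = (F*l + l**2) - 147 = (l**2 + F*l) - 147 = -147 + l**2 + F*l)
U(13*(-12), -254)/72783 + (188926 + 67087)/B(-491, 507) = (-147 + (-254)**2 + (13*(-12))*(-254))/72783 + (188926 + 67087)/(-5 - 1*507) = (-147 + 64516 - 156*(-254))*(1/72783) + 256013/(-5 - 507) = (-147 + 64516 + 39624)*(1/72783) + 256013/(-512) = 103993*(1/72783) + 256013*(-1/512) = 103993/72783 - 256013/512 = -18580149763/37264896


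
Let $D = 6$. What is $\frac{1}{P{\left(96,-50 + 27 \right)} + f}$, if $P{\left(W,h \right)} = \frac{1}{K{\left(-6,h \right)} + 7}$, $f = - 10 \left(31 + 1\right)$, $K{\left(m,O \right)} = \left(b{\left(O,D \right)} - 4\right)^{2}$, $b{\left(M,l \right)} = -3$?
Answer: $- \frac{56}{17919} \approx -0.0031252$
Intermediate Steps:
$K{\left(m,O \right)} = 49$ ($K{\left(m,O \right)} = \left(-3 - 4\right)^{2} = \left(-7\right)^{2} = 49$)
$f = -320$ ($f = \left(-10\right) 32 = -320$)
$P{\left(W,h \right)} = \frac{1}{56}$ ($P{\left(W,h \right)} = \frac{1}{49 + 7} = \frac{1}{56}$)
$\frac{1}{P{\left(96,-50 + 27 \right)} + f} = \frac{1}{\frac{1}{56} - 320} = \frac{1}{- \frac{17919}{56}} = - \frac{56}{17919}$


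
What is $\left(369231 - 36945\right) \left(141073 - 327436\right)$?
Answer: $-61925815818$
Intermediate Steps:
$\left(369231 - 36945\right) \left(141073 - 327436\right) = 332286 \left(-186363\right) = -61925815818$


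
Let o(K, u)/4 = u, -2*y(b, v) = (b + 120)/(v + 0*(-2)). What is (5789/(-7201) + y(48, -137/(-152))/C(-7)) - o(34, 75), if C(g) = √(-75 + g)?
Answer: -2166089/7201 + 6384*I*√82/5617 ≈ -300.8 + 10.292*I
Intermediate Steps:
y(b, v) = -(120 + b)/(2*v) (y(b, v) = -(b + 120)/(2*(v + 0*(-2))) = -(120 + b)/(2*(v + 0)) = -(120 + b)/(2*v))
o(K, u) = 4*u
(5789/(-7201) + y(48, -137/(-152))/C(-7)) - o(34, 75) = (5789/(-7201) + ((-120 - 1*48)/(2*((-137/(-152)))))/(√(-75 - 7))) - 4*75 = (5789*(-1/7201) + ((-120 - 48)/(2*((-137*(-1/152)))))/(√(-82))) - 1*300 = (-5789/7201 + ((½)*(-168)/(137/152))/((I*√82))) - 300 = (-5789/7201 + ((½)*(152/137)*(-168))*(-I*√82/82)) - 300 = (-5789/7201 - (-6384)*I*√82/5617) - 300 = (-5789/7201 + 6384*I*√82/5617) - 300 = -2166089/7201 + 6384*I*√82/5617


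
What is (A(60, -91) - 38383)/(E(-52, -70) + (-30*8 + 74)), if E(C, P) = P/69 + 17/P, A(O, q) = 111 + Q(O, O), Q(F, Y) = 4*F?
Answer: 183694560/807853 ≈ 227.39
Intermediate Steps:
A(O, q) = 111 + 4*O
E(C, P) = 17/P + P/69 (E(C, P) = P*(1/69) + 17/P = P/69 + 17/P = 17/P + P/69)
(A(60, -91) - 38383)/(E(-52, -70) + (-30*8 + 74)) = ((111 + 4*60) - 38383)/((17/(-70) + (1/69)*(-70)) + (-30*8 + 74)) = ((111 + 240) - 38383)/((17*(-1/70) - 70/69) + (-240 + 74)) = (351 - 38383)/((-17/70 - 70/69) - 166) = -38032/(-6073/4830 - 166) = -38032/(-807853/4830) = -38032*(-4830/807853) = 183694560/807853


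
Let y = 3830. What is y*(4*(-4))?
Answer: -61280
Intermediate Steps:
y*(4*(-4)) = 3830*(4*(-4)) = 3830*(-16) = -61280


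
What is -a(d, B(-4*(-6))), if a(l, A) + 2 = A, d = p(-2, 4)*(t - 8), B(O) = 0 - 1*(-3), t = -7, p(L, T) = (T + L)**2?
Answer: -1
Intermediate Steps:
p(L, T) = (L + T)**2
B(O) = 3 (B(O) = 0 + 3 = 3)
d = -60 (d = (-2 + 4)**2*(-7 - 8) = 2**2*(-15) = 4*(-15) = -60)
a(l, A) = -2 + A
-a(d, B(-4*(-6))) = -(-2 + 3) = -1*1 = -1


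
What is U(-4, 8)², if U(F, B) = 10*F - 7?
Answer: 2209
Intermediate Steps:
U(F, B) = -7 + 10*F
U(-4, 8)² = (-7 + 10*(-4))² = (-7 - 40)² = (-47)² = 2209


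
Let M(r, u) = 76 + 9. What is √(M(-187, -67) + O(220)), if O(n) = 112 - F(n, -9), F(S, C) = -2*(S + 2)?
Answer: √641 ≈ 25.318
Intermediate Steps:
M(r, u) = 85
F(S, C) = -4 - 2*S (F(S, C) = -2*(2 + S) = -4 - 2*S)
O(n) = 116 + 2*n (O(n) = 112 - (-4 - 2*n) = 112 + (4 + 2*n) = 116 + 2*n)
√(M(-187, -67) + O(220)) = √(85 + (116 + 2*220)) = √(85 + (116 + 440)) = √(85 + 556) = √641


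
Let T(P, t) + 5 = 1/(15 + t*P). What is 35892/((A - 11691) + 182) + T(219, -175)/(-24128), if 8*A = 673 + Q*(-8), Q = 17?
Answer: -53078962655939/16921959749760 ≈ -3.1367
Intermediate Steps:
A = 537/8 (A = (673 + 17*(-8))/8 = (673 - 136)/8 = (1/8)*537 = 537/8 ≈ 67.125)
T(P, t) = -5 + 1/(15 + P*t) (T(P, t) = -5 + 1/(15 + t*P) = -5 + 1/(15 + P*t))
35892/((A - 11691) + 182) + T(219, -175)/(-24128) = 35892/((537/8 - 11691) + 182) + ((-74 - 5*219*(-175))/(15 + 219*(-175)))/(-24128) = 35892/(-92991/8 + 182) + ((-74 + 191625)/(15 - 38325))*(-1/24128) = 35892/(-91535/8) + (191551/(-38310))*(-1/24128) = 35892*(-8/91535) - 1/38310*191551*(-1/24128) = -287136/91535 - 191551/38310*(-1/24128) = -287136/91535 + 191551/924343680 = -53078962655939/16921959749760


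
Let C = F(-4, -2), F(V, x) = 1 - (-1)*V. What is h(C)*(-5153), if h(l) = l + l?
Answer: 30918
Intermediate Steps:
F(V, x) = 1 + V
C = -3 (C = 1 - 4 = -3)
h(l) = 2*l
h(C)*(-5153) = (2*(-3))*(-5153) = -6*(-5153) = 30918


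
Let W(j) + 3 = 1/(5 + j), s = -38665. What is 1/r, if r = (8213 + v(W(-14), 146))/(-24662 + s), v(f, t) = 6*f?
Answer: -189981/24583 ≈ -7.7281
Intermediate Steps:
W(j) = -3 + 1/(5 + j)
r = -24583/189981 (r = (8213 + 6*((-14 - 3*(-14))/(5 - 14)))/(-24662 - 38665) = (8213 + 6*((-14 + 42)/(-9)))/(-63327) = (8213 + 6*(-1/9*28))*(-1/63327) = (8213 + 6*(-28/9))*(-1/63327) = (8213 - 56/3)*(-1/63327) = (24583/3)*(-1/63327) = -24583/189981 ≈ -0.12940)
1/r = 1/(-24583/189981) = -189981/24583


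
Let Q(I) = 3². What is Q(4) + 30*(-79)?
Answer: -2361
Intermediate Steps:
Q(I) = 9
Q(4) + 30*(-79) = 9 + 30*(-79) = 9 - 2370 = -2361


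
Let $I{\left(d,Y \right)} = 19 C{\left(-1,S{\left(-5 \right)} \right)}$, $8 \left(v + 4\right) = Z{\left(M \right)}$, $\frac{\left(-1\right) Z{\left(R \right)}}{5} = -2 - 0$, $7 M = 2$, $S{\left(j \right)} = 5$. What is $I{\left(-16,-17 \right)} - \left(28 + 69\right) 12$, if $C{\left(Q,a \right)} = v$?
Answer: $- \frac{4865}{4} \approx -1216.3$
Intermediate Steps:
$M = \frac{2}{7}$ ($M = \frac{1}{7} \cdot 2 = \frac{2}{7} \approx 0.28571$)
$Z{\left(R \right)} = 10$ ($Z{\left(R \right)} = - 5 \left(-2 - 0\right) = - 5 \left(-2 + 0\right) = \left(-5\right) \left(-2\right) = 10$)
$v = - \frac{11}{4}$ ($v = -4 + \frac{1}{8} \cdot 10 = -4 + \frac{5}{4} = - \frac{11}{4} \approx -2.75$)
$C{\left(Q,a \right)} = - \frac{11}{4}$
$I{\left(d,Y \right)} = - \frac{209}{4}$ ($I{\left(d,Y \right)} = 19 \left(- \frac{11}{4}\right) = - \frac{209}{4}$)
$I{\left(-16,-17 \right)} - \left(28 + 69\right) 12 = - \frac{209}{4} - \left(28 + 69\right) 12 = - \frac{209}{4} - 97 \cdot 12 = - \frac{209}{4} - 1164 = - \frac{4865}{4}$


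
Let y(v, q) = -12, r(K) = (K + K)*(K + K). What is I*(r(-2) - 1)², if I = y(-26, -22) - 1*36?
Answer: -10800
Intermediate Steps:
r(K) = 4*K² (r(K) = (2*K)*(2*K) = 4*K²)
I = -48 (I = -12 - 1*36 = -12 - 36 = -48)
I*(r(-2) - 1)² = -48*(4*(-2)² - 1)² = -48*(4*4 - 1)² = -48*(16 - 1)² = -48*15² = -48*225 = -10800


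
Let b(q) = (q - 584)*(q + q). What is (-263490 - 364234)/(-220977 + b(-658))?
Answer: -627724/1413495 ≈ -0.44409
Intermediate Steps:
b(q) = 2*q*(-584 + q) (b(q) = (-584 + q)*(2*q) = 2*q*(-584 + q))
(-263490 - 364234)/(-220977 + b(-658)) = (-263490 - 364234)/(-220977 + 2*(-658)*(-584 - 658)) = -627724/(-220977 + 2*(-658)*(-1242)) = -627724/(-220977 + 1634472) = -627724/1413495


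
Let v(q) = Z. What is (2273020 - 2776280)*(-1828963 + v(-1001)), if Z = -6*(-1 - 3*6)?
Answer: 920386547740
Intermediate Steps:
Z = 114 (Z = -6*(-1 - 1*18) = -6*(-1 - 18) = -6*(-19) = 114)
v(q) = 114
(2273020 - 2776280)*(-1828963 + v(-1001)) = (2273020 - 2776280)*(-1828963 + 114) = -503260*(-1828849) = 920386547740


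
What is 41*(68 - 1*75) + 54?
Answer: -233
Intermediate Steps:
41*(68 - 1*75) + 54 = 41*(68 - 75) + 54 = 41*(-7) + 54 = -287 + 54 = -233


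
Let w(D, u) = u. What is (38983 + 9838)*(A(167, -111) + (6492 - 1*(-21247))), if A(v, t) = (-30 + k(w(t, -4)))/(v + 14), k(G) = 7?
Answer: 245117352256/181 ≈ 1.3542e+9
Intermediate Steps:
A(v, t) = -23/(14 + v) (A(v, t) = (-30 + 7)/(v + 14) = -23/(14 + v))
(38983 + 9838)*(A(167, -111) + (6492 - 1*(-21247))) = (38983 + 9838)*(-23/(14 + 167) + (6492 - 1*(-21247))) = 48821*(-23/181 + (6492 + 21247)) = 48821*(-23*1/181 + 27739) = 48821*(-23/181 + 27739) = 48821*(5020736/181) = 245117352256/181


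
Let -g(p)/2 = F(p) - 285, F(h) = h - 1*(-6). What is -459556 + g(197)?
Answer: -459392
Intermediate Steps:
F(h) = 6 + h (F(h) = h + 6 = 6 + h)
g(p) = 558 - 2*p (g(p) = -2*((6 + p) - 285) = -2*(-279 + p) = 558 - 2*p)
-459556 + g(197) = -459556 + (558 - 2*197) = -459556 + (558 - 394) = -459556 + 164 = -459392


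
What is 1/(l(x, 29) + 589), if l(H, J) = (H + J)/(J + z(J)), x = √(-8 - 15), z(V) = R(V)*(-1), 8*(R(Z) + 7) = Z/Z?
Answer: 48581925/28654027097 - 2296*I*√23/28654027097 ≈ 0.0016955 - 3.8428e-7*I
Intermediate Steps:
R(Z) = -55/8 (R(Z) = -7 + (Z/Z)/8 = -7 + (⅛)*1 = -7 + ⅛ = -55/8)
z(V) = 55/8 (z(V) = -55/8*(-1) = 55/8)
x = I*√23 (x = √(-23) = I*√23 ≈ 4.7958*I)
l(H, J) = (H + J)/(55/8 + J) (l(H, J) = (H + J)/(J + 55/8) = (H + J)/(55/8 + J))
1/(l(x, 29) + 589) = 1/(8*(I*√23 + 29)/(55 + 8*29) + 589) = 1/(8*(29 + I*√23)/(55 + 232) + 589) = 1/(8*(29 + I*√23)/287 + 589) = 1/(8*(1/287)*(29 + I*√23) + 589) = 1/((232/287 + 8*I*√23/287) + 589) = 1/(169275/287 + 8*I*√23/287)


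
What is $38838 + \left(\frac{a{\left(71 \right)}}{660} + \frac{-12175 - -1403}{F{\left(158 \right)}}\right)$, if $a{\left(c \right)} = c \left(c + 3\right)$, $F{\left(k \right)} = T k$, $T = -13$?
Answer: $\frac{13167061889}{338910} \approx 38851.0$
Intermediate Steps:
$F{\left(k \right)} = - 13 k$
$a{\left(c \right)} = c \left(3 + c\right)$
$38838 + \left(\frac{a{\left(71 \right)}}{660} + \frac{-12175 - -1403}{F{\left(158 \right)}}\right) = 38838 + \left(\frac{71 \left(3 + 71\right)}{660} + \frac{-12175 - -1403}{\left(-13\right) 158}\right) = 38838 + \left(71 \cdot 74 \cdot \frac{1}{660} + \frac{-12175 + 1403}{-2054}\right) = 38838 + \left(5254 \cdot \frac{1}{660} - - \frac{5386}{1027}\right) = 38838 + \left(\frac{2627}{330} + \frac{5386}{1027}\right) = 38838 + \frac{4475309}{338910} = \frac{13167061889}{338910}$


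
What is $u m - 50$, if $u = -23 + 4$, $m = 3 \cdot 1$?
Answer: $-107$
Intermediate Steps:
$m = 3$
$u = -19$
$u m - 50 = \left(-19\right) 3 - 50 = -57 - 50 = -107$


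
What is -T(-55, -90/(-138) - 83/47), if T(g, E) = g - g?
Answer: 0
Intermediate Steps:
T(g, E) = 0
-T(-55, -90/(-138) - 83/47) = -1*0 = 0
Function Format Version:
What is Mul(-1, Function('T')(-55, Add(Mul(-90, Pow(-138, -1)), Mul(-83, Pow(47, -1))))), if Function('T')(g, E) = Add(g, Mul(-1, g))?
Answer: 0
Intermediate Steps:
Function('T')(g, E) = 0
Mul(-1, Function('T')(-55, Add(Mul(-90, Pow(-138, -1)), Mul(-83, Pow(47, -1))))) = Mul(-1, 0) = 0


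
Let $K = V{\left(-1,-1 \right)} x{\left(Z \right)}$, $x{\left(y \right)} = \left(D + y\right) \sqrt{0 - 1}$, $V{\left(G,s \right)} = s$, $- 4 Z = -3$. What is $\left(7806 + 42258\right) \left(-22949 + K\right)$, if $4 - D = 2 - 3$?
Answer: $-1148918736 - 287868 i \approx -1.1489 \cdot 10^{9} - 2.8787 \cdot 10^{5} i$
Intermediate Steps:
$Z = \frac{3}{4}$ ($Z = \left(- \frac{1}{4}\right) \left(-3\right) = \frac{3}{4} \approx 0.75$)
$D = 5$ ($D = 4 - \left(2 - 3\right) = 4 - -1 = 4 + 1 = 5$)
$x{\left(y \right)} = i \left(5 + y\right)$ ($x{\left(y \right)} = \left(5 + y\right) \sqrt{0 - 1} = \left(5 + y\right) \sqrt{-1} = \left(5 + y\right) i = i \left(5 + y\right)$)
$K = - \frac{23 i}{4}$ ($K = - i \left(5 + \frac{3}{4}\right) = - \frac{i 23}{4} = - \frac{23 i}{4} \approx - 5.75 i$)
$\left(7806 + 42258\right) \left(-22949 + K\right) = \left(7806 + 42258\right) \left(-22949 - \frac{23 i}{4}\right) = 50064 \left(-22949 - \frac{23 i}{4}\right) = -1148918736 - 287868 i$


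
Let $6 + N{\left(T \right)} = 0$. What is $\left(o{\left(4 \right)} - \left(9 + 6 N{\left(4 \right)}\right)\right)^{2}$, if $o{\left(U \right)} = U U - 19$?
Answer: $576$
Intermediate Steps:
$o{\left(U \right)} = -19 + U^{2}$ ($o{\left(U \right)} = U^{2} - 19 = -19 + U^{2}$)
$N{\left(T \right)} = -6$ ($N{\left(T \right)} = -6 + 0 = -6$)
$\left(o{\left(4 \right)} - \left(9 + 6 N{\left(4 \right)}\right)\right)^{2} = \left(\left(-19 + 4^{2}\right) - -27\right)^{2} = \left(\left(-19 + 16\right) + \left(-9 + 36\right)\right)^{2} = \left(-3 + 27\right)^{2} = 24^{2} = 576$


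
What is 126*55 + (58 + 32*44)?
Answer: 8396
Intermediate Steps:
126*55 + (58 + 32*44) = 6930 + (58 + 1408) = 6930 + 1466 = 8396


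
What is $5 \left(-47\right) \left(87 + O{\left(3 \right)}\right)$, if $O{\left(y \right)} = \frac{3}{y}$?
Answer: $-20680$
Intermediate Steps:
$5 \left(-47\right) \left(87 + O{\left(3 \right)}\right) = 5 \left(-47\right) \left(87 + \frac{3}{3}\right) = - 235 \left(87 + 3 \cdot \frac{1}{3}\right) = - 235 \left(87 + 1\right) = \left(-235\right) 88 = -20680$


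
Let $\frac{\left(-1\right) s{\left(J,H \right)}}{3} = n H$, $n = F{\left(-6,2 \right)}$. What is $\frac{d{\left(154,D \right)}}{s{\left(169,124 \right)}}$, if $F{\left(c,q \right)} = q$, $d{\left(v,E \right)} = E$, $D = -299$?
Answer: $\frac{299}{744} \approx 0.40188$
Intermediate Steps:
$n = 2$
$s{\left(J,H \right)} = - 6 H$ ($s{\left(J,H \right)} = - 3 \cdot 2 H = - 6 H$)
$\frac{d{\left(154,D \right)}}{s{\left(169,124 \right)}} = - \frac{299}{\left(-6\right) 124} = - \frac{299}{-744} = \left(-299\right) \left(- \frac{1}{744}\right) = \frac{299}{744}$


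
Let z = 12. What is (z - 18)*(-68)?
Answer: 408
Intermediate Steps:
(z - 18)*(-68) = (12 - 18)*(-68) = -6*(-68) = 408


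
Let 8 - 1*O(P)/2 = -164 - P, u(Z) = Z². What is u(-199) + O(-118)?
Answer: 39709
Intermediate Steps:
O(P) = 344 + 2*P (O(P) = 16 - 2*(-164 - P) = 16 + (328 + 2*P) = 344 + 2*P)
u(-199) + O(-118) = (-199)² + (344 + 2*(-118)) = 39601 + (344 - 236) = 39601 + 108 = 39709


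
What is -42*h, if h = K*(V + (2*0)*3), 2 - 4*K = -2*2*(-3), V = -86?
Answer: -9030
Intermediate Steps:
K = -5/2 (K = 1/2 - (-2*2)*(-3)/4 = 1/2 - (-1)*(-3) = 1/2 - 1/4*12 = 1/2 - 3 = -5/2 ≈ -2.5000)
h = 215 (h = -5*(-86 + (2*0)*3)/2 = -5*(-86 + 0*3)/2 = -5*(-86 + 0)/2 = -5/2*(-86) = 215)
-42*h = -42*215 = -9030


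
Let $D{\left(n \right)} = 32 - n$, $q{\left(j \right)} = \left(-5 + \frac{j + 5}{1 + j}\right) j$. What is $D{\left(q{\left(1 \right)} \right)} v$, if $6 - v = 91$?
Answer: $-2890$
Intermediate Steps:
$v = -85$ ($v = 6 - 91 = -85$)
$q{\left(j \right)} = j \left(-5 + \frac{5 + j}{1 + j}\right)$ ($q{\left(j \right)} = \left(-5 + \frac{5 + j}{1 + j}\right) j = j \left(-5 + \frac{5 + j}{1 + j}\right)$)
$D{\left(q{\left(1 \right)} \right)} v = \left(32 - - \frac{4 \cdot 1^{2}}{1 + 1}\right) \left(-85\right) = \left(32 - \left(-4\right) 1 \cdot \frac{1}{2}\right) \left(-85\right) = \left(32 - -2\right) \left(-85\right) = \left(32 + 2\right) \left(-85\right) = 34 \left(-85\right) = -2890$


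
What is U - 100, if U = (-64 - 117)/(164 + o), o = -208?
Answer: -4219/44 ≈ -95.886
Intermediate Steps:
U = 181/44 (U = (-64 - 117)/(164 - 208) = -181/(-44) = -181*(-1/44) = 181/44 ≈ 4.1136)
U - 100 = 181/44 - 100 = -4219/44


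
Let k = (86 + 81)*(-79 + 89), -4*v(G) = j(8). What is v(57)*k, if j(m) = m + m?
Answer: -6680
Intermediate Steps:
j(m) = 2*m
v(G) = -4 (v(G) = -8/2 = -¼*16 = -4)
k = 1670 (k = 167*10 = 1670)
v(57)*k = -4*1670 = -6680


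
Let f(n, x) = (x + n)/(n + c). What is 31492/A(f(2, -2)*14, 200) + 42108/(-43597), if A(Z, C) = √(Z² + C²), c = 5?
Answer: 341133781/2179850 ≈ 156.49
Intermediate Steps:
f(n, x) = (n + x)/(5 + n) (f(n, x) = (x + n)/(n + 5) = (n + x)/(5 + n))
A(Z, C) = √(C² + Z²)
31492/A(f(2, -2)*14, 200) + 42108/(-43597) = 31492/(√(200² + (((2 - 2)/(5 + 2))*14)²)) + 42108/(-43597) = 31492/(√(40000 + ((0/7)*14)²)) + 42108*(-1/43597) = 31492/(√(40000 + (((⅐)*0)*14)²)) - 42108/43597 = 31492/(√(40000 + (0*14)²)) - 42108/43597 = 31492/(√(40000 + 0²)) - 42108/43597 = 31492/(√(40000 + 0)) - 42108/43597 = 31492/(√40000) - 42108/43597 = 31492/200 - 42108/43597 = 31492*(1/200) - 42108/43597 = 7873/50 - 42108/43597 = 341133781/2179850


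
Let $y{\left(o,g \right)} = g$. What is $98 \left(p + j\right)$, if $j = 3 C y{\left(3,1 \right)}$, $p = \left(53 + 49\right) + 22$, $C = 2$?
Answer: $12740$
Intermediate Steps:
$p = 124$ ($p = 102 + 22 = 124$)
$j = 6$ ($j = 3 \cdot 2 \cdot 1 = 6 \cdot 1 = 6$)
$98 \left(p + j\right) = 98 \left(124 + 6\right) = 98 \cdot 130 = 12740$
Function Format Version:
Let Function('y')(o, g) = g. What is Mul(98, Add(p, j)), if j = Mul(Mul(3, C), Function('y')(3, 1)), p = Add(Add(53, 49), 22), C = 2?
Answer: 12740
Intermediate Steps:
p = 124 (p = Add(102, 22) = 124)
j = 6 (j = Mul(Mul(3, 2), 1) = Mul(6, 1) = 6)
Mul(98, Add(p, j)) = Mul(98, Add(124, 6)) = Mul(98, 130) = 12740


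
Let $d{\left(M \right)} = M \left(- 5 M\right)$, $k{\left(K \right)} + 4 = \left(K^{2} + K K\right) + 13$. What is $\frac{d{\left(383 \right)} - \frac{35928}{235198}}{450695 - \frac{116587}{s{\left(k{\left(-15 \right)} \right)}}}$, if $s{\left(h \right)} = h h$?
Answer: $- \frac{18171745364639439}{11166349236104092} \approx -1.6274$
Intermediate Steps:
$k{\left(K \right)} = 9 + 2 K^{2}$ ($k{\left(K \right)} = -4 + \left(\left(K^{2} + K K\right) + 13\right) = -4 + \left(\left(K^{2} + K^{2}\right) + 13\right) = -4 + \left(2 K^{2} + 13\right) = -4 + \left(13 + 2 K^{2}\right) = 9 + 2 K^{2}$)
$s{\left(h \right)} = h^{2}$
$d{\left(M \right)} = - 5 M^{2}$
$\frac{d{\left(383 \right)} - \frac{35928}{235198}}{450695 - \frac{116587}{s{\left(k{\left(-15 \right)} \right)}}} = \frac{- 5 \cdot 383^{2} - \frac{35928}{235198}}{450695 - \frac{116587}{\left(9 + 2 \left(-15\right)^{2}\right)^{2}}} = \frac{\left(-5\right) 146689 - \frac{17964}{117599}}{450695 - \frac{116587}{\left(9 + 2 \cdot 225\right)^{2}}} = \frac{-733445 - \frac{17964}{117599}}{450695 - \frac{116587}{\left(9 + 450\right)^{2}}} = - \frac{86252416519}{117599 \left(450695 - \frac{116587}{459^{2}}\right)} = - \frac{86252416519}{117599 \left(450695 - \frac{116587}{210681}\right)} = - \frac{86252416519}{117599 \cdot \frac{94952756708}{210681}} = \left(- \frac{86252416519}{117599}\right) \frac{210681}{94952756708} = - \frac{18171745364639439}{11166349236104092}$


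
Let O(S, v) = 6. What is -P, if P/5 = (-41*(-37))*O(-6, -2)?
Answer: -45510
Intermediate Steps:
P = 45510 (P = 5*(-41*(-37)*6) = 5*(1517*6) = 5*9102 = 45510)
-P = -1*45510 = -45510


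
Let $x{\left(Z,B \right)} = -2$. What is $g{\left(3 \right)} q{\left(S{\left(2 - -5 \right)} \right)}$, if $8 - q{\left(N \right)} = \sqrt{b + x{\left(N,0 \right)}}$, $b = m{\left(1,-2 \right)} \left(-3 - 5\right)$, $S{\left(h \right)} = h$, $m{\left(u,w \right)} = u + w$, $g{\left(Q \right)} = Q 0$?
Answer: $0$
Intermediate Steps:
$g{\left(Q \right)} = 0$
$b = 8$ ($b = \left(1 - 2\right) \left(-3 - 5\right) = \left(-1\right) \left(-8\right) = 8$)
$q{\left(N \right)} = 8 - \sqrt{6}$ ($q{\left(N \right)} = 8 - \sqrt{8 - 2} = 8 - \sqrt{6}$)
$g{\left(3 \right)} q{\left(S{\left(2 - -5 \right)} \right)} = 0 \left(8 - \sqrt{6}\right) = 0$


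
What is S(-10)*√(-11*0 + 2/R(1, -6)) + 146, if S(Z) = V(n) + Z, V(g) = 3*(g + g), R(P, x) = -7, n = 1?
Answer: 146 - 4*I*√14/7 ≈ 146.0 - 2.1381*I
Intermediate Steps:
V(g) = 6*g (V(g) = 3*(2*g) = 6*g)
S(Z) = 6 + Z (S(Z) = 6*1 + Z = 6 + Z)
S(-10)*√(-11*0 + 2/R(1, -6)) + 146 = (6 - 10)*√(-11*0 + 2/(-7)) + 146 = -4*√(0 + 2*(-⅐)) + 146 = -4*√(0 - 2/7) + 146 = -4*I*√14/7 + 146 = 146 - 4*I*√14/7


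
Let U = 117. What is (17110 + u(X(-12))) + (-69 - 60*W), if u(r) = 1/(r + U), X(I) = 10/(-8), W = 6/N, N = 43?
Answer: 339102761/19909 ≈ 17033.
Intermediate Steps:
W = 6/43 ≈ 0.13953
X(I) = -5/4 (X(I) = 10*(-1/8) = -5/4)
u(r) = 1/(117 + r) (u(r) = 1/(r + 117) = 1/(117 + r))
(17110 + u(X(-12))) + (-69 - 60*W) = (17110 + 1/(117 - 5/4)) + (-69 - 60*6/43) = (17110 + 1/(463/4)) + (-69 - 360/43) = (17110 + 4/463) - 3327/43 = 7921934/463 - 3327/43 = 339102761/19909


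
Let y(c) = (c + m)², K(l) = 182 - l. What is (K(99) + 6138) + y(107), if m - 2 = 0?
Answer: 18102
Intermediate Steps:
m = 2 (m = 2 + 0 = 2)
y(c) = (2 + c)² (y(c) = (c + 2)² = (2 + c)²)
(K(99) + 6138) + y(107) = ((182 - 1*99) + 6138) + (2 + 107)² = ((182 - 99) + 6138) + 109² = (83 + 6138) + 11881 = 6221 + 11881 = 18102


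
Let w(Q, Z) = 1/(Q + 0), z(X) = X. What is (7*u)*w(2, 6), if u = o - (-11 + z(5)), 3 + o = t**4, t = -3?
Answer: 294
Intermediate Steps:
o = 78 (o = -3 + (-3)**4 = -3 + 81 = 78)
w(Q, Z) = 1/Q
u = 84 (u = 78 - (-11 + 5) = 78 - 1*(-6) = 78 + 6 = 84)
(7*u)*w(2, 6) = (7*84)/2 = 588*(1/2) = 294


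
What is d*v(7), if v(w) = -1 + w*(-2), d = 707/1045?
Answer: -2121/209 ≈ -10.148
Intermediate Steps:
d = 707/1045 (d = 707*(1/1045) = 707/1045 ≈ 0.67655)
v(w) = -1 - 2*w
d*v(7) = 707*(-1 - 2*7)/1045 = 707*(-1 - 14)/1045 = (707/1045)*(-15) = -2121/209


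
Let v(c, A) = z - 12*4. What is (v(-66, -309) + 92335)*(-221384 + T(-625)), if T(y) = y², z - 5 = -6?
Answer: 15618574926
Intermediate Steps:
z = -1 (z = 5 - 6 = -1)
v(c, A) = -49 (v(c, A) = -1 - 12*4 = -1 - 48 = -49)
(v(-66, -309) + 92335)*(-221384 + T(-625)) = (-49 + 92335)*(-221384 + (-625)²) = 92286*(-221384 + 390625) = 92286*169241 = 15618574926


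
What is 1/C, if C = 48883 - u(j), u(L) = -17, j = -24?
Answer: 1/48900 ≈ 2.0450e-5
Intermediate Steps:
C = 48900 (C = 48883 - 1*(-17) = 48883 + 17 = 48900)
1/C = 1/48900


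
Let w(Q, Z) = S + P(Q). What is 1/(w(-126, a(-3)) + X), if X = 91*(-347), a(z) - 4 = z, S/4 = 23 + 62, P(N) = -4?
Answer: -1/31241 ≈ -3.2009e-5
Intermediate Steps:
S = 340 (S = 4*(23 + 62) = 4*85 = 340)
a(z) = 4 + z
w(Q, Z) = 336 (w(Q, Z) = 340 - 4 = 336)
X = -31577
1/(w(-126, a(-3)) + X) = 1/(336 - 31577) = 1/(-31241) = -1/31241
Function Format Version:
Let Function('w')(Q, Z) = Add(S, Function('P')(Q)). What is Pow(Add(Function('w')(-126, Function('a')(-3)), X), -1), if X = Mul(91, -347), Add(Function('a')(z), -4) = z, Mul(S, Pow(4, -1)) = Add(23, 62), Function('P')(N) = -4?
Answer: Rational(-1, 31241) ≈ -3.2009e-5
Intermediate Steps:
S = 340 (S = Mul(4, Add(23, 62)) = Mul(4, 85) = 340)
Function('a')(z) = Add(4, z)
Function('w')(Q, Z) = 336 (Function('w')(Q, Z) = Add(340, -4) = 336)
X = -31577
Pow(Add(Function('w')(-126, Function('a')(-3)), X), -1) = Pow(Add(336, -31577), -1) = Pow(-31241, -1) = Rational(-1, 31241)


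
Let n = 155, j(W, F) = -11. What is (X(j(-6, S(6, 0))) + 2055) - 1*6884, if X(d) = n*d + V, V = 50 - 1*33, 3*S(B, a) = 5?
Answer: -6517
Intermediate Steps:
S(B, a) = 5/3 (S(B, a) = (⅓)*5 = 5/3)
V = 17 (V = 50 - 33 = 17)
X(d) = 17 + 155*d (X(d) = 155*d + 17 = 17 + 155*d)
(X(j(-6, S(6, 0))) + 2055) - 1*6884 = ((17 + 155*(-11)) + 2055) - 1*6884 = ((17 - 1705) + 2055) - 6884 = (-1688 + 2055) - 6884 = 367 - 6884 = -6517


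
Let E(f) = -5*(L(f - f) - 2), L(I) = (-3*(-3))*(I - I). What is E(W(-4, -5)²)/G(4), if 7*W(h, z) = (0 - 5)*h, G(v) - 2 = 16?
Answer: 5/9 ≈ 0.55556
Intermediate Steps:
G(v) = 18 (G(v) = 2 + 16 = 18)
W(h, z) = -5*h/7 (W(h, z) = ((0 - 5)*h)/7 = (-5*h)/7 = -5*h/7)
L(I) = 0 (L(I) = 9*0 = 0)
E(f) = 10 (E(f) = -5*(0 - 2) = -5*(-2) = 10)
E(W(-4, -5)²)/G(4) = 10/18 = 10*(1/18) = 5/9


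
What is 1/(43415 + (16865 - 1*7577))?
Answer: 1/52703 ≈ 1.8974e-5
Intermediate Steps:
1/(43415 + (16865 - 1*7577)) = 1/(43415 + (16865 - 7577)) = 1/(43415 + 9288) = 1/52703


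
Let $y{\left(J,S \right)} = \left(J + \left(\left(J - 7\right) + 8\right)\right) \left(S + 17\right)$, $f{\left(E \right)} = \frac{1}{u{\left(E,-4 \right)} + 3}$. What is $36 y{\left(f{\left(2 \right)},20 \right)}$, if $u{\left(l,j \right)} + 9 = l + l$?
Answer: $0$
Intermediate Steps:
$u{\left(l,j \right)} = -9 + 2 l$ ($u{\left(l,j \right)} = -9 + \left(l + l\right) = -9 + 2 l$)
$f{\left(E \right)} = \frac{1}{-6 + 2 E}$ ($f{\left(E \right)} = \frac{1}{\left(-9 + 2 E\right) + 3} = \frac{1}{-6 + 2 E}$)
$y{\left(J,S \right)} = \left(1 + 2 J\right) \left(17 + S\right)$ ($y{\left(J,S \right)} = \left(J + \left(\left(-7 + J\right) + 8\right)\right) \left(17 + S\right) = \left(J + \left(1 + J\right)\right) \left(17 + S\right) = \left(1 + 2 J\right) \left(17 + S\right)$)
$36 y{\left(f{\left(2 \right)},20 \right)} = 36 \left(17 + 20 + 34 \frac{1}{2 \left(-3 + 2\right)} + 2 \frac{1}{2 \left(-3 + 2\right)} 20\right) = 36 \left(17 + 20 + 34 \frac{1}{2 \left(-1\right)} + 2 \frac{1}{2 \left(-1\right)} 20\right) = 36 \left(17 + 20 + 34 \cdot \frac{1}{2} \left(-1\right) + 2 \cdot \frac{1}{2} \left(-1\right) 20\right) = 36 \left(17 + 20 + 34 \left(- \frac{1}{2}\right) + 2 \left(- \frac{1}{2}\right) 20\right) = 36 \left(17 + 20 - 17 - 20\right) = 36 \cdot 0 = 0$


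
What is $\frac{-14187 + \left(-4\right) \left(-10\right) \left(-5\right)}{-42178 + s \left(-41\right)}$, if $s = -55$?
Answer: $\frac{14387}{39923} \approx 0.36037$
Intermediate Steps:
$\frac{-14187 + \left(-4\right) \left(-10\right) \left(-5\right)}{-42178 + s \left(-41\right)} = \frac{-14187 + \left(-4\right) \left(-10\right) \left(-5\right)}{-42178 - -2255} = \frac{-14187 + 40 \left(-5\right)}{-42178 + 2255} = \frac{-14187 - 200}{-39923} = \left(-14387\right) \left(- \frac{1}{39923}\right) = \frac{14387}{39923}$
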